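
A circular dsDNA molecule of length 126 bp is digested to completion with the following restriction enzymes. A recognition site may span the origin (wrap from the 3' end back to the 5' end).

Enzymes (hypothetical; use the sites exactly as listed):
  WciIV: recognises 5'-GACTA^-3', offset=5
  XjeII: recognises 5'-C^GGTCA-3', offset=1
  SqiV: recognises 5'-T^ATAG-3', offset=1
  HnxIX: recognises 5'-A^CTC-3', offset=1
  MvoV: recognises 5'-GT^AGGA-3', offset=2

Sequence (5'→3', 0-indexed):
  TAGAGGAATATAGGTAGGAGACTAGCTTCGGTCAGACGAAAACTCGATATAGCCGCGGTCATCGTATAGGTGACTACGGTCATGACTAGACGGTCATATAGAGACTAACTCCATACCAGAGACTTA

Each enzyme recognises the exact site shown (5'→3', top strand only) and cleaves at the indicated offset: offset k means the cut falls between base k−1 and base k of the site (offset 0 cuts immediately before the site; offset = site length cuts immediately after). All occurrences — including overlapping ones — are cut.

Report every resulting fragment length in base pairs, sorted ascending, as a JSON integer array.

[1,1,3,5,6,6,6,8,9,9,10,10,11,11,13,17]

Per-enzyme occurrences:
  WciIV GACTA/5: at [19, 71, 83, 102] ⇒ [24, 76, 88, 107]
  XjeII CGGTCA/1: at [28, 55, 76, 90] ⇒ [29, 56, 77, 91]
  SqiV TATAG/1: at [8, 47, 64, 96, 124] ⇒ [9, 48, 65, 97, 125]
  HnxIX ACTC/1: at [41, 107] ⇒ [42, 108]
  MvoV GTAGGA/2: at [13] ⇒ [15]

All cut coordinates (distinct, sorted): [9, 15, 24, 29, 42, 48, 56, 65, 76, 77, 88, 91, 97, 107, 108, 125]

Fragment lengths:
  9→15: 6 bp
  15→24: 9 bp
  24→29: 5 bp
  29→42: 13 bp
  42→48: 6 bp
  48→56: 8 bp
  56→65: 9 bp
  65→76: 11 bp
  76→77: 1 bp
  77→88: 11 bp
  88→91: 3 bp
  91→97: 6 bp
  97→107: 10 bp
  107→108: 1 bp
  108→125: 17 bp
  125→9 (wrap): 126-125+9 = 10 bp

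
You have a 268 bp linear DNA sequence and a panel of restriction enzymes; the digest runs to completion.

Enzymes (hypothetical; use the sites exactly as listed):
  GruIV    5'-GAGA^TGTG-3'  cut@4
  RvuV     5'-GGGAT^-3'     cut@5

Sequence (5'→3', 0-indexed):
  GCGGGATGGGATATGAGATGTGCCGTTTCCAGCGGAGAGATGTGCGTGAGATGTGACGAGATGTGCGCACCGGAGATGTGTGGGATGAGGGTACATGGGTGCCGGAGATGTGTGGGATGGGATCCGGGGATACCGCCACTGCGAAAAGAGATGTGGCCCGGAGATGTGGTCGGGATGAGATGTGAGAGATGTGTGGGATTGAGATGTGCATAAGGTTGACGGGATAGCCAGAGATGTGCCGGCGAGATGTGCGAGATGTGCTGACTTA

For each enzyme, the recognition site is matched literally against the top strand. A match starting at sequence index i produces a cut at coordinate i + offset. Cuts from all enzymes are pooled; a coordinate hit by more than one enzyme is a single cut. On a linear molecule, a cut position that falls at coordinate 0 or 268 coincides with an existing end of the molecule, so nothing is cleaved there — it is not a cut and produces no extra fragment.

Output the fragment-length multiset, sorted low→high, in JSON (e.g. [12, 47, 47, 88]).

[4,5,5,5,6,7,8,9,9,9,10,10,10,10,11,12,12,13,13,15,20,21,22,22]

Scan for sites:
  GruIV (GAGATGTG, off=4): starts [14, 36, 47, 57, 72, 104, 147, 160, 176, 185, 200, 230, 243, 252] → cuts [18, 40, 51, 61, 76, 108, 151, 164, 180, 189, 204, 234, 247, 256]
  RvuV (GGGAT, off=5): starts [2, 7, 81, 113, 118, 126, 171, 194, 220] → cuts [7, 12, 86, 118, 123, 131, 176, 199, 225]

All cut coordinates (distinct, sorted): [7, 12, 18, 40, 51, 61, 76, 86, 108, 118, 123, 131, 151, 164, 176, 180, 189, 199, 204, 225, 234, 247, 256]

Fragment lengths:
  [0,7): 7 bp
  [7,12): 5 bp
  [12,18): 6 bp
  [18,40): 22 bp
  [40,51): 11 bp
  [51,61): 10 bp
  [61,76): 15 bp
  [76,86): 10 bp
  [86,108): 22 bp
  [108,118): 10 bp
  [118,123): 5 bp
  [123,131): 8 bp
  [131,151): 20 bp
  [151,164): 13 bp
  [164,176): 12 bp
  [176,180): 4 bp
  [180,189): 9 bp
  [189,199): 10 bp
  [199,204): 5 bp
  [204,225): 21 bp
  [225,234): 9 bp
  [234,247): 13 bp
  [247,256): 9 bp
  [256,268): 12 bp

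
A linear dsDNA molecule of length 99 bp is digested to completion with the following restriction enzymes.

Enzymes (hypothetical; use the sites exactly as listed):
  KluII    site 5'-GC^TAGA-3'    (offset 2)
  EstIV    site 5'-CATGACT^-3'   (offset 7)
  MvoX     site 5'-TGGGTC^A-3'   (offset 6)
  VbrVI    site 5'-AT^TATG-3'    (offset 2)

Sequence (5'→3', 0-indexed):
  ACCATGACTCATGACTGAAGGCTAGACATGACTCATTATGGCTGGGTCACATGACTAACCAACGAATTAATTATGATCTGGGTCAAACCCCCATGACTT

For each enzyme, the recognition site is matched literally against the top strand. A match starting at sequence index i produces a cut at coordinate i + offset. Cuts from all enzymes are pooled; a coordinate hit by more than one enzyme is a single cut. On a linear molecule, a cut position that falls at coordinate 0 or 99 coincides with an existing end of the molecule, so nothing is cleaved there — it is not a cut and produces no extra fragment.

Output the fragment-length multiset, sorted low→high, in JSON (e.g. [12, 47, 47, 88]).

[1,3,6,7,8,9,11,12,13,14,15]

Site scan:
  KluII GCTAGA/2: at [20] ⇒ [22]
  EstIV CATGACT/7: at [2, 9, 26, 49, 91] ⇒ [9, 16, 33, 56, 98]
  MvoX TGGGTCA/6: at [42, 78] ⇒ [48, 84]
  VbrVI ATTATG/2: at [34, 69] ⇒ [36, 71]

Pooled cuts: [9, 16, 22, 33, 36, 48, 56, 71, 84, 98]

Fragments:
  [0,9): 9 bp
  [9,16): 7 bp
  [16,22): 6 bp
  [22,33): 11 bp
  [33,36): 3 bp
  [36,48): 12 bp
  [48,56): 8 bp
  [56,71): 15 bp
  [71,84): 13 bp
  [84,98): 14 bp
  [98,99): 1 bp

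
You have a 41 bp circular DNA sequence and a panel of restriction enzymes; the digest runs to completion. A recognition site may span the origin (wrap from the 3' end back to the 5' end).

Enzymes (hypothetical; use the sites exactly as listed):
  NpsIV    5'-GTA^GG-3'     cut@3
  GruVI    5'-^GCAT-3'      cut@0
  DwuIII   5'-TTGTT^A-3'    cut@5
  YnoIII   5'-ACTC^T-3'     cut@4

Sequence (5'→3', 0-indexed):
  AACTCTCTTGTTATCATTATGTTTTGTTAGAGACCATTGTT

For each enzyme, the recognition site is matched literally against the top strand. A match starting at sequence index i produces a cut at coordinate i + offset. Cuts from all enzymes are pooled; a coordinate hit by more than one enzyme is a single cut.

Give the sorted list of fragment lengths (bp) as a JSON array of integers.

[5,7,13,16]

Site scan:
  NpsIV (GTAGG, off=3): no sites
  GruVI (GCAT, off=0): no sites
  DwuIII (TTGTTA, off=5): starts [7, 23, 36] → cuts [0, 12, 28]
  YnoIII (ACTCT, off=4): starts [1] → cuts [5]

All cut coordinates (distinct, sorted): [0, 5, 12, 28]

Fragments:
  0→5: 5 bp
  5→12: 7 bp
  12→28: 16 bp
  28→0 (wrap): 41-28+0 = 13 bp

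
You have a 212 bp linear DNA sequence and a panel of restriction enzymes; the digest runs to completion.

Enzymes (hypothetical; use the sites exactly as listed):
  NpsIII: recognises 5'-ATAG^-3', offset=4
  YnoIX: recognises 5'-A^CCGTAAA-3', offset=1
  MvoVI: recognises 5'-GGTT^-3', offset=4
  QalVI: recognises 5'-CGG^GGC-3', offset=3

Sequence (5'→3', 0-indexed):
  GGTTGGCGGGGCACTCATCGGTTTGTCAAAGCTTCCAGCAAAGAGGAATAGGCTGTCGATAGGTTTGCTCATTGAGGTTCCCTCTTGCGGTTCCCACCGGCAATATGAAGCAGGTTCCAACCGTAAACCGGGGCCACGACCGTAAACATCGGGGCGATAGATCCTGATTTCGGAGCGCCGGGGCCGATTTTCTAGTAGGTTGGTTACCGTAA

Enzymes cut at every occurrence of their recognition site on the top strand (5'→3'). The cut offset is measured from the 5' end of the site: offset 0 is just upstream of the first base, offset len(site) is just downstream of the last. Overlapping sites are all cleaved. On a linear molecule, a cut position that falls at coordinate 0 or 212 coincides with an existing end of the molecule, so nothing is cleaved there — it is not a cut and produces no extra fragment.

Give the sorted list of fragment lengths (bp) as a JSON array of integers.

[3,4,4,4,5,7,8,8,11,11,13,13,14,14,20,21,24,28]

Scan for sites:
  NpsIII (ATAG, off=4): starts [47, 58, 156] → cuts [51, 62, 160]
  YnoIX (ACCGTAAA, off=1): starts [119, 138] → cuts [120, 139]
  MvoVI (GGTT, off=4): starts [0, 19, 61, 75, 88, 112, 197, 201] → cuts [4, 23, 65, 79, 92, 116, 201, 205]
  QalVI (CGGGGC, off=3): starts [6, 128, 149, 178] → cuts [9, 131, 152, 181]

Pooled cuts: [4, 9, 23, 51, 62, 65, 79, 92, 116, 120, 131, 139, 152, 160, 181, 201, 205]

Fragment lengths:
  [0,4): 4 bp
  [4,9): 5 bp
  [9,23): 14 bp
  [23,51): 28 bp
  [51,62): 11 bp
  [62,65): 3 bp
  [65,79): 14 bp
  [79,92): 13 bp
  [92,116): 24 bp
  [116,120): 4 bp
  [120,131): 11 bp
  [131,139): 8 bp
  [139,152): 13 bp
  [152,160): 8 bp
  [160,181): 21 bp
  [181,201): 20 bp
  [201,205): 4 bp
  [205,212): 7 bp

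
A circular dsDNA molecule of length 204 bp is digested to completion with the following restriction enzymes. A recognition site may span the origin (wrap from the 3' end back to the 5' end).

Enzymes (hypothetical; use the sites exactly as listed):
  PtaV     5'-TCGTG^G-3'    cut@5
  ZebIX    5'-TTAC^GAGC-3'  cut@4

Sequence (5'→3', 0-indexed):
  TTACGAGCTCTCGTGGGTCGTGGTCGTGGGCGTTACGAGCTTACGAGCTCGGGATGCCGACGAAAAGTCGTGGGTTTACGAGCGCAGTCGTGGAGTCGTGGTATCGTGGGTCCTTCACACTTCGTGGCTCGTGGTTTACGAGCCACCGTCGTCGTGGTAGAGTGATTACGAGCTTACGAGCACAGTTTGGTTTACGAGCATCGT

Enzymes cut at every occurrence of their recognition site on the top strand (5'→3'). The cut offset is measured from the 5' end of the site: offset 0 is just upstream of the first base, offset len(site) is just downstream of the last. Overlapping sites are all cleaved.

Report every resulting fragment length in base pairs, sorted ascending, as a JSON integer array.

Scan for sites:
  PtaV (TCGTGG, off=5): starts [10, 17, 23, 67, 87, 95, 103, 121, 128, 151] → cuts [15, 22, 28, 72, 92, 100, 108, 126, 133, 156]
  ZebIX (TTACGAGC, off=4): starts [0, 32, 40, 75, 135, 165, 173, 191] → cuts [4, 36, 44, 79, 139, 169, 177, 195]

All cut coordinates (distinct, sorted): [4, 15, 22, 28, 36, 44, 72, 79, 92, 100, 108, 126, 133, 139, 156, 169, 177, 195]

Fragment lengths:
  4→15: 11 bp
  15→22: 7 bp
  22→28: 6 bp
  28→36: 8 bp
  36→44: 8 bp
  44→72: 28 bp
  72→79: 7 bp
  79→92: 13 bp
  92→100: 8 bp
  100→108: 8 bp
  108→126: 18 bp
  126→133: 7 bp
  133→139: 6 bp
  139→156: 17 bp
  156→169: 13 bp
  169→177: 8 bp
  177→195: 18 bp
  195→4 (wrap): 204-195+4 = 13 bp

[6,6,7,7,7,8,8,8,8,8,11,13,13,13,17,18,18,28]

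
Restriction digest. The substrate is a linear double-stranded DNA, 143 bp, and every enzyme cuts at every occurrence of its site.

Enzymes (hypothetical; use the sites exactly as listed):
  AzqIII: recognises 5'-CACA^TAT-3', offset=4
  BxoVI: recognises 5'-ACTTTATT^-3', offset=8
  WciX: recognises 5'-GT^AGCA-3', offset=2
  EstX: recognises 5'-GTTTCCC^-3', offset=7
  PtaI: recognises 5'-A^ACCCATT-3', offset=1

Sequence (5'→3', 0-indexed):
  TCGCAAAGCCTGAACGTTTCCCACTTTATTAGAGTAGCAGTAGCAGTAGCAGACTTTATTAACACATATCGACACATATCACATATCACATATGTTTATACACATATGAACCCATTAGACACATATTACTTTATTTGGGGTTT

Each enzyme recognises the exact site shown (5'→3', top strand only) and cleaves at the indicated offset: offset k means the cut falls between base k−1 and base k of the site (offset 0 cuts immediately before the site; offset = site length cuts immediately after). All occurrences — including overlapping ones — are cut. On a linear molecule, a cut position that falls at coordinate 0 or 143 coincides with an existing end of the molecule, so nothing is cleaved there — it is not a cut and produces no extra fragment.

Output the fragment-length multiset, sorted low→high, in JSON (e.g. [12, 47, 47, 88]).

Site scan:
  AzqIII CACATAT/4: at [62, 72, 79, 86, 100, 119] ⇒ [66, 76, 83, 90, 104, 123]
  BxoVI ACTTTATT/8: at [22, 52, 127] ⇒ [30, 60, 135]
  WciX GTAGCA/2: at [33, 39, 45] ⇒ [35, 41, 47]
  EstX GTTTCCC/7: at [15] ⇒ [22]
  PtaI AACCCATT/1: at [108] ⇒ [109]

All cut coordinates (distinct, sorted): [22, 30, 35, 41, 47, 60, 66, 76, 83, 90, 104, 109, 123, 135]

Fragments:
  [0,22): 22 bp
  [22,30): 8 bp
  [30,35): 5 bp
  [35,41): 6 bp
  [41,47): 6 bp
  [47,60): 13 bp
  [60,66): 6 bp
  [66,76): 10 bp
  [76,83): 7 bp
  [83,90): 7 bp
  [90,104): 14 bp
  [104,109): 5 bp
  [109,123): 14 bp
  [123,135): 12 bp
  [135,143): 8 bp

[5,5,6,6,6,7,7,8,8,10,12,13,14,14,22]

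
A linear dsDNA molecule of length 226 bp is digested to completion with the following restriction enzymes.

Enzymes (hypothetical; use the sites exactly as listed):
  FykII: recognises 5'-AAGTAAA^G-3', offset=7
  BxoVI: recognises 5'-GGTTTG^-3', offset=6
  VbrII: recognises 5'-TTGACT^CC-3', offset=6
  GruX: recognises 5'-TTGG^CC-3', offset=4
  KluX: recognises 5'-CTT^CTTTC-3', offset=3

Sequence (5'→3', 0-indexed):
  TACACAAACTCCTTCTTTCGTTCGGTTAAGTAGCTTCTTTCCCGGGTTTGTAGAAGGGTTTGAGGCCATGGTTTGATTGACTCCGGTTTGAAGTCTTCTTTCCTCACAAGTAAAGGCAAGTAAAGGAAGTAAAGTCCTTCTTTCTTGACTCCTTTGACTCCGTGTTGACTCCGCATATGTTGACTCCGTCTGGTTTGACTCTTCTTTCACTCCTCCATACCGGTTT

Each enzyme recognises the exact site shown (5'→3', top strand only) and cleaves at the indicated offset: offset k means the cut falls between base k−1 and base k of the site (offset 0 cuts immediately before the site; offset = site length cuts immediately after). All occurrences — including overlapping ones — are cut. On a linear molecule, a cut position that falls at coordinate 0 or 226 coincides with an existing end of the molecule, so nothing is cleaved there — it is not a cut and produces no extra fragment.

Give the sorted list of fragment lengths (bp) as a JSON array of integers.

[6,6,7,7,8,9,9,10,11,11,12,12,13,14,14,15,17,22,23]

Per-enzyme occurrences:
  FykII (AAGTAAAG, off=7): starts [107, 117, 126] → cuts [114, 124, 133]
  BxoVI (GGTTTG, off=6): starts [44, 56, 69, 84, 191] → cuts [50, 62, 75, 90, 197]
  VbrII (TTGACTCC, off=6): starts [76, 144, 153, 164, 179] → cuts [82, 150, 159, 170, 185]
  GruX (TTGGCC, off=4): no sites
  KluX (CTTCTTTC, off=3): starts [11, 33, 94, 136, 200] → cuts [14, 36, 97, 139, 203]

All cut coordinates (distinct, sorted): [14, 36, 50, 62, 75, 82, 90, 97, 114, 124, 133, 139, 150, 159, 170, 185, 197, 203]

Fragments:
  [0,14): 14 bp
  [14,36): 22 bp
  [36,50): 14 bp
  [50,62): 12 bp
  [62,75): 13 bp
  [75,82): 7 bp
  [82,90): 8 bp
  [90,97): 7 bp
  [97,114): 17 bp
  [114,124): 10 bp
  [124,133): 9 bp
  [133,139): 6 bp
  [139,150): 11 bp
  [150,159): 9 bp
  [159,170): 11 bp
  [170,185): 15 bp
  [185,197): 12 bp
  [197,203): 6 bp
  [203,226): 23 bp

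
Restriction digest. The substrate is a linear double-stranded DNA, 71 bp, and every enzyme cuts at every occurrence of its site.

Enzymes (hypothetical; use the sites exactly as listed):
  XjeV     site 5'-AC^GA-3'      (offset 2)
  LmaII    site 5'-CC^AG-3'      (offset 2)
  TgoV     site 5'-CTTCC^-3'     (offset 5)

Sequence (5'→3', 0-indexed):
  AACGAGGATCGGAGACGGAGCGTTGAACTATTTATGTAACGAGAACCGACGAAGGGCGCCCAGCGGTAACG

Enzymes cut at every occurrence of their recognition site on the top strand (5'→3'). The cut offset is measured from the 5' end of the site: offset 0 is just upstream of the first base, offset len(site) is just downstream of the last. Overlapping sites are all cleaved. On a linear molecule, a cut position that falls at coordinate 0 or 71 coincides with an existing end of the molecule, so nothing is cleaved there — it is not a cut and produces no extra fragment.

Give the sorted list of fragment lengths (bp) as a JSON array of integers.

Scan for sites:
  XjeV ACGA/2: at [1, 38, 48] ⇒ [3, 40, 50]
  LmaII CCAG/2: at [59] ⇒ [61]
  TgoV (CTTCC, off=5): no sites

All cut coordinates (distinct, sorted): [3, 40, 50, 61]

Fragment lengths:
  [0,3): 3 bp
  [3,40): 37 bp
  [40,50): 10 bp
  [50,61): 11 bp
  [61,71): 10 bp

[3,10,10,11,37]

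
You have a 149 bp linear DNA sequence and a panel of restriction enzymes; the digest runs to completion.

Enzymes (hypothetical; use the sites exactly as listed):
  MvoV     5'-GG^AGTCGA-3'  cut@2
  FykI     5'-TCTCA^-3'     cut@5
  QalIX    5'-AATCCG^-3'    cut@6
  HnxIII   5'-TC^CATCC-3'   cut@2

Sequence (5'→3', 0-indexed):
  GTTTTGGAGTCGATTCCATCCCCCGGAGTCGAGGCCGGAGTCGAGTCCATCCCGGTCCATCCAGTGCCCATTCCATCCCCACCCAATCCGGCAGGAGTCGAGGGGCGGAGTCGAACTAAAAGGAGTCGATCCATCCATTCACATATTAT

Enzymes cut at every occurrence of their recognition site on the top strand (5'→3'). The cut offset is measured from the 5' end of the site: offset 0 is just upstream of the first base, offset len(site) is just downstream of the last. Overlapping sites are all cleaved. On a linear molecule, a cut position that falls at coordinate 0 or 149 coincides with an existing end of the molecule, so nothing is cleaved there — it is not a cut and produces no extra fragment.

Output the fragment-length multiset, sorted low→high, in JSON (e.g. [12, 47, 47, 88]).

[5,7,8,9,9,10,10,12,13,15,16,17,18]

Scan for sites:
  MvoV (GGAGTCGA, off=2): starts [5, 24, 36, 93, 106, 121] → cuts [7, 26, 38, 95, 108, 123]
  FykI (TCTCA, off=5): no sites
  QalIX (AATCCG, off=6): starts [84] → cuts [90]
  HnxIII (TCCATCC, off=2): starts [14, 45, 55, 71, 129] → cuts [16, 47, 57, 73, 131]

Pooled cuts: [7, 16, 26, 38, 47, 57, 73, 90, 95, 108, 123, 131]

Fragments:
  [0,7): 7 bp
  [7,16): 9 bp
  [16,26): 10 bp
  [26,38): 12 bp
  [38,47): 9 bp
  [47,57): 10 bp
  [57,73): 16 bp
  [73,90): 17 bp
  [90,95): 5 bp
  [95,108): 13 bp
  [108,123): 15 bp
  [123,131): 8 bp
  [131,149): 18 bp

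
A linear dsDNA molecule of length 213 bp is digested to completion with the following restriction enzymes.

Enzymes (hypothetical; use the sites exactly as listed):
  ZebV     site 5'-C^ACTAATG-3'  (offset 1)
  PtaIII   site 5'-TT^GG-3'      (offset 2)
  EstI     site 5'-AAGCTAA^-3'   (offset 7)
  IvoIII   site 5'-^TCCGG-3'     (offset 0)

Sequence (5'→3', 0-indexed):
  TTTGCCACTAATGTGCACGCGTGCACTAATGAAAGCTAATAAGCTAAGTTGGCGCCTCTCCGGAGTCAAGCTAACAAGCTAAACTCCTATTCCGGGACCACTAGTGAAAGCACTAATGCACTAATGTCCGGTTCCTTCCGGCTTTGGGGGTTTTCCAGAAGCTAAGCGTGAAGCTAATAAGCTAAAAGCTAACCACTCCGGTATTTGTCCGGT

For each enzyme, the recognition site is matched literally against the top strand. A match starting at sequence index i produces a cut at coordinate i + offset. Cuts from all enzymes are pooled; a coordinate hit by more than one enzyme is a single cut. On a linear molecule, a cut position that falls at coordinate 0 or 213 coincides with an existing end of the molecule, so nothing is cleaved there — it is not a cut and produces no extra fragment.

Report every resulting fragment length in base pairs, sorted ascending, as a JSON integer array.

[3,4,6,6,7,7,8,8,8,8,8,8,9,10,11,12,15,16,18,20,21]

Scan for sites:
  ZebV (CACTAATG, off=1): starts [5, 23, 110, 118] → cuts [6, 24, 111, 119]
  PtaIII (TTGG, off=2): starts [48, 143] → cuts [50, 145]
  EstI (AAGCTAA, off=7): starts [32, 40, 67, 75, 158, 170, 178, 185] → cuts [39, 47, 74, 82, 165, 177, 185, 192]
  IvoIII (TCCGG, off=0): starts [58, 90, 126, 136, 196, 207] → cuts [58, 90, 126, 136, 196, 207]

Pooled cuts: [6, 24, 39, 47, 50, 58, 74, 82, 90, 111, 119, 126, 136, 145, 165, 177, 185, 192, 196, 207]

Fragments:
  [0,6): 6 bp
  [6,24): 18 bp
  [24,39): 15 bp
  [39,47): 8 bp
  [47,50): 3 bp
  [50,58): 8 bp
  [58,74): 16 bp
  [74,82): 8 bp
  [82,90): 8 bp
  [90,111): 21 bp
  [111,119): 8 bp
  [119,126): 7 bp
  [126,136): 10 bp
  [136,145): 9 bp
  [145,165): 20 bp
  [165,177): 12 bp
  [177,185): 8 bp
  [185,192): 7 bp
  [192,196): 4 bp
  [196,207): 11 bp
  [207,213): 6 bp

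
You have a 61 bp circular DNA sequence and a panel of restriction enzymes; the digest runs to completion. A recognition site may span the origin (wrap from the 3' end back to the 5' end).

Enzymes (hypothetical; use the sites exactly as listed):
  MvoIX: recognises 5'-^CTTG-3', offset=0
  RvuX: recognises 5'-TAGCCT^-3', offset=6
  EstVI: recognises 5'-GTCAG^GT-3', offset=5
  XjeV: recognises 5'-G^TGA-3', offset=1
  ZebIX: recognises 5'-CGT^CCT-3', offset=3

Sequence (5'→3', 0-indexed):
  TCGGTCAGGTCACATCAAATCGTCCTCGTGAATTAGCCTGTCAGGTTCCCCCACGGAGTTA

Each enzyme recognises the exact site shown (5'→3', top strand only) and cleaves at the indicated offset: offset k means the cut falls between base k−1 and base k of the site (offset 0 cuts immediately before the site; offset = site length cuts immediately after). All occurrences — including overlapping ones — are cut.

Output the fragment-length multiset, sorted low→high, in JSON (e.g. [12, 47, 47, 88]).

[5,5,11,15,25]

Scan for sites:
  MvoIX (CTTG, off=0): no sites
  RvuX TAGCCT/6: at [33] ⇒ [39]
  EstVI GTCAGGT/5: at [3, 39] ⇒ [8, 44]
  XjeV GTGA/1: at [27] ⇒ [28]
  ZebIX CGTCCT/3: at [20] ⇒ [23]

All cut coordinates (distinct, sorted): [8, 23, 28, 39, 44]

Fragment lengths:
  8→23: 15 bp
  23→28: 5 bp
  28→39: 11 bp
  39→44: 5 bp
  44→8 (wrap): 61-44+8 = 25 bp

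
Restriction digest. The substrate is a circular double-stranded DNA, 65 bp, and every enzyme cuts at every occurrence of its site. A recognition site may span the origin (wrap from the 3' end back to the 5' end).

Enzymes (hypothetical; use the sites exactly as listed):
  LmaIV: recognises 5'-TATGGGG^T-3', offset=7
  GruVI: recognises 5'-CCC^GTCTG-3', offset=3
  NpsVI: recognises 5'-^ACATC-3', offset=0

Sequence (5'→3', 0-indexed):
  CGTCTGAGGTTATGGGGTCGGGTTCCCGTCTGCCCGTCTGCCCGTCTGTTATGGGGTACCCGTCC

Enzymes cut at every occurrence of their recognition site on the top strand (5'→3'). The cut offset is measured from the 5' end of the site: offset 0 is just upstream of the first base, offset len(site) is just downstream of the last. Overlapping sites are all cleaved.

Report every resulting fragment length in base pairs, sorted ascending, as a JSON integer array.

[8,8,10,10,13,16]

Scan for sites:
  LmaIV TATGGGGT/7: at [10, 49] ⇒ [17, 56]
  GruVI CCCGTCTG/3: at [24, 32, 40, 63] ⇒ [1, 27, 35, 43]
  NpsVI (ACATC, off=0): no sites

All cut coordinates (distinct, sorted): [1, 17, 27, 35, 43, 56]

Fragment lengths:
  1→17: 16 bp
  17→27: 10 bp
  27→35: 8 bp
  35→43: 8 bp
  43→56: 13 bp
  56→1 (wrap): 65-56+1 = 10 bp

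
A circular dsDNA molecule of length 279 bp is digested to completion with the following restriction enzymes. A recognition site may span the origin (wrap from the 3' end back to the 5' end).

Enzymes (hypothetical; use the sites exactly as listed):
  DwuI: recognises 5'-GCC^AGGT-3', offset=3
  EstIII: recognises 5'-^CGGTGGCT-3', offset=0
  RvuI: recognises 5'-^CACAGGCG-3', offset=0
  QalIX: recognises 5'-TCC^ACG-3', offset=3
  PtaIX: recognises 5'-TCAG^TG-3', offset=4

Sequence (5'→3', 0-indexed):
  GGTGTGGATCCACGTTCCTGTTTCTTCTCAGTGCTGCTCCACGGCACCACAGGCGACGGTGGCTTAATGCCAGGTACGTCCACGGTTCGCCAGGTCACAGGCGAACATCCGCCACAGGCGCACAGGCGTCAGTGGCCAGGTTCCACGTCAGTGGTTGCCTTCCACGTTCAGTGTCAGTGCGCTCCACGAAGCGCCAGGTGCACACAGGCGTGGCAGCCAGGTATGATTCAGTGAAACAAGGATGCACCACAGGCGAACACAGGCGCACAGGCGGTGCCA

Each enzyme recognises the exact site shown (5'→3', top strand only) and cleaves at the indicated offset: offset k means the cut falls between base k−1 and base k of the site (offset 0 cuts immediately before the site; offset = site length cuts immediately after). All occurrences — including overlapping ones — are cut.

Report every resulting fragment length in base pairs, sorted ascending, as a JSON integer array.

Scan for sites:
  DwuI (GCCAGGT, off=3): starts [68, 88, 134, 192, 215, 275] → cuts [71, 91, 137, 195, 218, 278]
  EstIII (CGGTGGCT, off=0): starts [56] → cuts [56]
  RvuI (CACAGGCG, off=0): starts [47, 95, 112, 120, 202, 247, 257, 265] → cuts [47, 95, 112, 120, 202, 247, 257, 265]
  QalIX (TCCACG, off=3): starts [8, 37, 78, 141, 160, 182] → cuts [11, 40, 81, 144, 163, 185]
  PtaIX (TCAGTG, off=4): starts [27, 128, 147, 167, 173, 227] → cuts [31, 132, 151, 171, 177, 231]

All cut coordinates (distinct, sorted): [11, 31, 40, 47, 56, 71, 81, 91, 95, 112, 120, 132, 137, 144, 151, 163, 171, 177, 185, 195, 202, 218, 231, 247, 257, 265, 278]

Fragment lengths:
  11→31: 20 bp
  31→40: 9 bp
  40→47: 7 bp
  47→56: 9 bp
  56→71: 15 bp
  71→81: 10 bp
  81→91: 10 bp
  91→95: 4 bp
  95→112: 17 bp
  112→120: 8 bp
  120→132: 12 bp
  132→137: 5 bp
  137→144: 7 bp
  144→151: 7 bp
  151→163: 12 bp
  163→171: 8 bp
  171→177: 6 bp
  177→185: 8 bp
  185→195: 10 bp
  195→202: 7 bp
  202→218: 16 bp
  218→231: 13 bp
  231→247: 16 bp
  247→257: 10 bp
  257→265: 8 bp
  265→278: 13 bp
  278→11 (wrap): 279-278+11 = 12 bp

[4,5,6,7,7,7,7,8,8,8,8,9,9,10,10,10,10,12,12,12,13,13,15,16,16,17,20]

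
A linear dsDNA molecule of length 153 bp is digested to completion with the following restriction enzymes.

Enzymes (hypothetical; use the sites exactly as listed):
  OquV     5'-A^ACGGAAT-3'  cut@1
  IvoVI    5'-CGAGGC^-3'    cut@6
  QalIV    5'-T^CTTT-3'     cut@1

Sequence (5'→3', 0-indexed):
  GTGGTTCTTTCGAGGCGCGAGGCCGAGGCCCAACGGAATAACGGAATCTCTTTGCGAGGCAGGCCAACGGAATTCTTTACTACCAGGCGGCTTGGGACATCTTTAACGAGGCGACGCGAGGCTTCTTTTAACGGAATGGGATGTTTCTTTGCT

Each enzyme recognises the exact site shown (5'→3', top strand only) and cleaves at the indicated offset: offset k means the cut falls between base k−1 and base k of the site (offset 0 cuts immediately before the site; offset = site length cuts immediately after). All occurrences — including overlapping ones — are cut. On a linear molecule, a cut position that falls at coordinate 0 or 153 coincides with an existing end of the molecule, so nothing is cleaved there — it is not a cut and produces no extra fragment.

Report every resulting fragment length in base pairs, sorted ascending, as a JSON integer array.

[2,3,6,6,6,6,7,7,8,8,9,10,10,11,12,16,26]

Scan for sites:
  OquV (AACGGAAT, off=1): starts [31, 39, 65, 129] → cuts [32, 40, 66, 130]
  IvoVI (CGAGGC, off=6): starts [10, 17, 23, 54, 106, 116] → cuts [16, 23, 29, 60, 112, 122]
  QalIV (TCTTT, off=1): starts [5, 48, 73, 99, 123, 145] → cuts [6, 49, 74, 100, 124, 146]

All cut coordinates (distinct, sorted): [6, 16, 23, 29, 32, 40, 49, 60, 66, 74, 100, 112, 122, 124, 130, 146]

Fragments:
  [0,6): 6 bp
  [6,16): 10 bp
  [16,23): 7 bp
  [23,29): 6 bp
  [29,32): 3 bp
  [32,40): 8 bp
  [40,49): 9 bp
  [49,60): 11 bp
  [60,66): 6 bp
  [66,74): 8 bp
  [74,100): 26 bp
  [100,112): 12 bp
  [112,122): 10 bp
  [122,124): 2 bp
  [124,130): 6 bp
  [130,146): 16 bp
  [146,153): 7 bp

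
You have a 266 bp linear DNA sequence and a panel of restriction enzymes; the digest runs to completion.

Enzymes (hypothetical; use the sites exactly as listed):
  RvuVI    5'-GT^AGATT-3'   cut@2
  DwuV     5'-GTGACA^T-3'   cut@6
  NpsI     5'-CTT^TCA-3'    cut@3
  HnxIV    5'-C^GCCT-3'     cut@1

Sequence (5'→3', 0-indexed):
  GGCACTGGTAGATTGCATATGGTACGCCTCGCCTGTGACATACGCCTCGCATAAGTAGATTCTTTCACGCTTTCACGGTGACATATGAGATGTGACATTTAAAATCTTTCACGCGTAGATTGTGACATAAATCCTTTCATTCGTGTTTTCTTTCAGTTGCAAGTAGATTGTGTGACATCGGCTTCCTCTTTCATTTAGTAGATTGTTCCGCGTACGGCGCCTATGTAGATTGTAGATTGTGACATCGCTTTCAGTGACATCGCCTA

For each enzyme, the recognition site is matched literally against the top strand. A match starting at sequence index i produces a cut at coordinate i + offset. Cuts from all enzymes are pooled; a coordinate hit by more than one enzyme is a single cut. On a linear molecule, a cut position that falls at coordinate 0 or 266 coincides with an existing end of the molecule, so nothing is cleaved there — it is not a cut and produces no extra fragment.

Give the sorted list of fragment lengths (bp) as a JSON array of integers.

[2,3,5,5,6,7,8,8,8,8,9,9,9,9,10,11,11,11,11,12,13,13,13,14,16,16,19]

Site scan:
  RvuVI GTAGATT/2: at [7, 54, 114, 162, 197, 224, 231] ⇒ [9, 56, 116, 164, 199, 226, 233]
  DwuV GTGACAT/6: at [34, 77, 91, 121, 171, 238, 253] ⇒ [40, 83, 97, 127, 177, 244, 259]
  NpsI CTTTCA/3: at [61, 69, 105, 133, 149, 187, 247] ⇒ [64, 72, 108, 136, 152, 190, 250]
  HnxIV CGCCT/1: at [24, 29, 42, 217, 260] ⇒ [25, 30, 43, 218, 261]

All cut coordinates (distinct, sorted): [9, 25, 30, 40, 43, 56, 64, 72, 83, 97, 108, 116, 127, 136, 152, 164, 177, 190, 199, 218, 226, 233, 244, 250, 259, 261]

Fragments:
  [0,9): 9 bp
  [9,25): 16 bp
  [25,30): 5 bp
  [30,40): 10 bp
  [40,43): 3 bp
  [43,56): 13 bp
  [56,64): 8 bp
  [64,72): 8 bp
  [72,83): 11 bp
  [83,97): 14 bp
  [97,108): 11 bp
  [108,116): 8 bp
  [116,127): 11 bp
  [127,136): 9 bp
  [136,152): 16 bp
  [152,164): 12 bp
  [164,177): 13 bp
  [177,190): 13 bp
  [190,199): 9 bp
  [199,218): 19 bp
  [218,226): 8 bp
  [226,233): 7 bp
  [233,244): 11 bp
  [244,250): 6 bp
  [250,259): 9 bp
  [259,261): 2 bp
  [261,266): 5 bp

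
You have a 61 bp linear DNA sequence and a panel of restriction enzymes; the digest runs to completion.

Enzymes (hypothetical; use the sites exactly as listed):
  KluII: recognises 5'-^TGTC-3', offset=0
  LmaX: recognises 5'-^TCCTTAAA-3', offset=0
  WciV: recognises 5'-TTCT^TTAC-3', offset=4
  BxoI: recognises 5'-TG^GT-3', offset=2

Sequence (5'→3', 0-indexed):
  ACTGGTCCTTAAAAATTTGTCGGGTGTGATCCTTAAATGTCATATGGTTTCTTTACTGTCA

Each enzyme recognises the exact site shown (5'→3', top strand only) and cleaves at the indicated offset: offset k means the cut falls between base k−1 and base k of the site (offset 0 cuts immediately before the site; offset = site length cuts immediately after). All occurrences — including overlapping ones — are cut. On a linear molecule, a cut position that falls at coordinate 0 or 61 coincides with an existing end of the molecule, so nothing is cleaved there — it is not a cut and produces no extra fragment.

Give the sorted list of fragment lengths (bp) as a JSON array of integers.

[1,4,4,5,6,8,9,12,12]

Scan for sites:
  KluII TGTC/0: at [17, 37, 56] ⇒ [17, 37, 56]
  LmaX TCCTTAAA/0: at [5, 29] ⇒ [5, 29]
  WciV TTCTTTAC/4: at [48] ⇒ [52]
  BxoI TGGT/2: at [2, 44] ⇒ [4, 46]

All cut coordinates (distinct, sorted): [4, 5, 17, 29, 37, 46, 52, 56]

Fragments:
  [0,4): 4 bp
  [4,5): 1 bp
  [5,17): 12 bp
  [17,29): 12 bp
  [29,37): 8 bp
  [37,46): 9 bp
  [46,52): 6 bp
  [52,56): 4 bp
  [56,61): 5 bp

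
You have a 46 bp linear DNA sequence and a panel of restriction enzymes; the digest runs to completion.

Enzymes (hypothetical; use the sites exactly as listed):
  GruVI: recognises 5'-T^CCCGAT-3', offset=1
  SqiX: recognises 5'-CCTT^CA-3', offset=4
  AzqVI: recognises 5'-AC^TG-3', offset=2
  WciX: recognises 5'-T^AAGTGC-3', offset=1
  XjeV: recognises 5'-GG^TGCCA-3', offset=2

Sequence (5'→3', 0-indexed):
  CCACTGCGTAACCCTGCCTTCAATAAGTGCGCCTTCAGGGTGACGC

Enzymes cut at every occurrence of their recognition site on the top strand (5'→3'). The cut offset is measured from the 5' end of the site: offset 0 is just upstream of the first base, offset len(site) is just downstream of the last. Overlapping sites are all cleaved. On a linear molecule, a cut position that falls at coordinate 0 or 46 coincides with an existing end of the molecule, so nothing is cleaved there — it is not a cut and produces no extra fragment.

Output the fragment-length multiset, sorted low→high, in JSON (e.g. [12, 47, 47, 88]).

Scan for sites:
  GruVI (TCCCGAT, off=1): no sites
  SqiX (CCTTCA, off=4): starts [16, 31] → cuts [20, 35]
  AzqVI (ACTG, off=2): starts [2] → cuts [4]
  WciX (TAAGTGC, off=1): starts [23] → cuts [24]
  XjeV (GGTGCCA, off=2): no sites

All cut coordinates (distinct, sorted): [4, 20, 24, 35]

Fragments:
  [0,4): 4 bp
  [4,20): 16 bp
  [20,24): 4 bp
  [24,35): 11 bp
  [35,46): 11 bp

[4,4,11,11,16]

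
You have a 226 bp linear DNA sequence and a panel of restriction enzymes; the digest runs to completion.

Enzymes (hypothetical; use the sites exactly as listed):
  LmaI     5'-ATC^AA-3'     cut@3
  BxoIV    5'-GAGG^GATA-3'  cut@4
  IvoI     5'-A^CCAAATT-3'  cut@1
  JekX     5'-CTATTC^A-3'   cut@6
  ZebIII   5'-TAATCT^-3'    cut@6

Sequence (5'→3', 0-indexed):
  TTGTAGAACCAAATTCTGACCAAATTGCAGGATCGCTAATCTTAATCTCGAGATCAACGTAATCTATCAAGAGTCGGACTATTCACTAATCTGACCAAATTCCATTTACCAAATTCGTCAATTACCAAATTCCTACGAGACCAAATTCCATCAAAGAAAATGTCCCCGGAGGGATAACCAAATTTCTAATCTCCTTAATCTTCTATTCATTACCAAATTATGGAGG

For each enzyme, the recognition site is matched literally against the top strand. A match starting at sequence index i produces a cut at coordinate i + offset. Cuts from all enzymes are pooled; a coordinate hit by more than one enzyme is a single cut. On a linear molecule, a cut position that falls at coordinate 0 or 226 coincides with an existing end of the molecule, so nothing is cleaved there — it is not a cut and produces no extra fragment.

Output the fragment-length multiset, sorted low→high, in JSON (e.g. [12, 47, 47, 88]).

Site scan:
  LmaI ATCAA/3: at [52, 65, 149] ⇒ [55, 68, 152]
  BxoIV GAGGGATA/4: at [168] ⇒ [172]
  IvoI ACCAAATT/1: at [7, 18, 93, 107, 123, 139, 176, 211] ⇒ [8, 19, 94, 108, 124, 140, 177, 212]
  JekX CTATTCA/6: at [78, 202] ⇒ [84, 208]
  ZebIII TAATCT/6: at [36, 42, 59, 86, 186, 195] ⇒ [42, 48, 65, 92, 192, 201]

Pooled cuts: [8, 19, 42, 48, 55, 65, 68, 84, 92, 94, 108, 124, 140, 152, 172, 177, 192, 201, 208, 212]

Fragment lengths:
  [0,8): 8 bp
  [8,19): 11 bp
  [19,42): 23 bp
  [42,48): 6 bp
  [48,55): 7 bp
  [55,65): 10 bp
  [65,68): 3 bp
  [68,84): 16 bp
  [84,92): 8 bp
  [92,94): 2 bp
  [94,108): 14 bp
  [108,124): 16 bp
  [124,140): 16 bp
  [140,152): 12 bp
  [152,172): 20 bp
  [172,177): 5 bp
  [177,192): 15 bp
  [192,201): 9 bp
  [201,208): 7 bp
  [208,212): 4 bp
  [212,226): 14 bp

[2,3,4,5,6,7,7,8,8,9,10,11,12,14,14,15,16,16,16,20,23]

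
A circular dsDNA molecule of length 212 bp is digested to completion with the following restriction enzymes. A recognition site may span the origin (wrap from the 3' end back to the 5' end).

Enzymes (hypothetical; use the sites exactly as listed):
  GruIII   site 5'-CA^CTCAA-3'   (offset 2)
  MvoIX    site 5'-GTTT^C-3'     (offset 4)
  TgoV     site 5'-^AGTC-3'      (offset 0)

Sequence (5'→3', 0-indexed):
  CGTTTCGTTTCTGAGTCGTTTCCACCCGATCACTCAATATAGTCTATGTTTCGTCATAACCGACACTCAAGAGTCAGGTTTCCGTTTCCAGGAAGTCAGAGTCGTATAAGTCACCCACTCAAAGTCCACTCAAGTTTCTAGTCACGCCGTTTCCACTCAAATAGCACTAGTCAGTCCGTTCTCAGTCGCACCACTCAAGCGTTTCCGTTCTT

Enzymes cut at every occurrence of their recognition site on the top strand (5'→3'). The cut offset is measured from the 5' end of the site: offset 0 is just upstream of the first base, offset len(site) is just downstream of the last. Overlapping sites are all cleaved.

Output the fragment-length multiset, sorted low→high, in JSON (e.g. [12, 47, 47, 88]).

Per-enzyme occurrences:
  GruIII (CACTCAA, off=2): starts [30, 63, 115, 126, 153, 191] → cuts [32, 65, 117, 128, 155, 193]
  MvoIX (GTTTC, off=4): starts [1, 6, 17, 47, 77, 83, 133, 148, 200] → cuts [5, 10, 21, 51, 81, 87, 137, 152, 204]
  TgoV (AGTC, off=0): starts [13, 40, 71, 93, 99, 108, 122, 139, 168, 172, 183] → cuts [13, 40, 71, 93, 99, 108, 122, 139, 168, 172, 183]

Pooled cuts: [5, 10, 13, 21, 32, 40, 51, 65, 71, 81, 87, 93, 99, 108, 117, 122, 128, 137, 139, 152, 155, 168, 172, 183, 193, 204]

Fragment lengths:
  5→10: 5 bp
  10→13: 3 bp
  13→21: 8 bp
  21→32: 11 bp
  32→40: 8 bp
  40→51: 11 bp
  51→65: 14 bp
  65→71: 6 bp
  71→81: 10 bp
  81→87: 6 bp
  87→93: 6 bp
  93→99: 6 bp
  99→108: 9 bp
  108→117: 9 bp
  117→122: 5 bp
  122→128: 6 bp
  128→137: 9 bp
  137→139: 2 bp
  139→152: 13 bp
  152→155: 3 bp
  155→168: 13 bp
  168→172: 4 bp
  172→183: 11 bp
  183→193: 10 bp
  193→204: 11 bp
  204→5 (wrap): 212-204+5 = 13 bp

[2,3,3,4,5,5,6,6,6,6,6,8,8,9,9,9,10,10,11,11,11,11,13,13,13,14]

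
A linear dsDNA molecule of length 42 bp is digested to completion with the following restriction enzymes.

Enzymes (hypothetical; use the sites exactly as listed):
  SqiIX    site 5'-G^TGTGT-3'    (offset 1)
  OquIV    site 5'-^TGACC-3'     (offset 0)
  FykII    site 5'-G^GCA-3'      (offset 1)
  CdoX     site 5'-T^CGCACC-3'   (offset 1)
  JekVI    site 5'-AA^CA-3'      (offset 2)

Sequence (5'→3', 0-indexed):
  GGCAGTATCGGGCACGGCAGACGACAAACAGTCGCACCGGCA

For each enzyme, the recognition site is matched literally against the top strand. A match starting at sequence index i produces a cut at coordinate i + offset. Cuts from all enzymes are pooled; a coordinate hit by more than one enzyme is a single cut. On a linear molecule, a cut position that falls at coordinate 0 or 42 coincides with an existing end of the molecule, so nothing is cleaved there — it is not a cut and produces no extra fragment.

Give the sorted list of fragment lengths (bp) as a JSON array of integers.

[1,3,4,5,7,10,12]

Per-enzyme occurrences:
  SqiIX (GTGTGT, off=1): no sites
  OquIV (TGACC, off=0): no sites
  FykII (GGCA, off=1): starts [0, 10, 15, 38] → cuts [1, 11, 16, 39]
  CdoX (TCGCACC, off=1): starts [31] → cuts [32]
  JekVI (AACA, off=2): starts [26] → cuts [28]

Pooled cuts: [1, 11, 16, 28, 32, 39]

Fragment lengths:
  [0,1): 1 bp
  [1,11): 10 bp
  [11,16): 5 bp
  [16,28): 12 bp
  [28,32): 4 bp
  [32,39): 7 bp
  [39,42): 3 bp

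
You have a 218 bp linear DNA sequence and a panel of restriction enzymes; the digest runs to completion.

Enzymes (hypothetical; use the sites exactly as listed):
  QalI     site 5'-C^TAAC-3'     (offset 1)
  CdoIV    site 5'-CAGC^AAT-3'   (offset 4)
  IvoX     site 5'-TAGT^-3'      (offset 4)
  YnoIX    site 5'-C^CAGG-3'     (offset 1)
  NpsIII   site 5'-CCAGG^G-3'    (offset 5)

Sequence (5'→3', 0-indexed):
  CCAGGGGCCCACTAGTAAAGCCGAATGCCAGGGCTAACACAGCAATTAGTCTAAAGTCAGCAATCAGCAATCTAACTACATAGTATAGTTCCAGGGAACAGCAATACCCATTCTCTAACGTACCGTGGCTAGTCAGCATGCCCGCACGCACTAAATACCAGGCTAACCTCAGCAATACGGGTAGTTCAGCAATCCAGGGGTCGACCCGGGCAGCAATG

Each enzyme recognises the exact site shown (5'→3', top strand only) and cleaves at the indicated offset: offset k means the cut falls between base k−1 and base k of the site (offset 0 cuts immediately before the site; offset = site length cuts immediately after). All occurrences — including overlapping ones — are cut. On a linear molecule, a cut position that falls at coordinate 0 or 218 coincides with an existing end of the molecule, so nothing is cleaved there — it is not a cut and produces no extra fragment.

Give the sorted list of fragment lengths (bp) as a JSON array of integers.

[1,2,2,4,4,4,4,4,4,4,5,5,5,7,7,7,9,10,11,11,12,12,12,13,16,18,25]

Per-enzyme occurrences:
  QalI (CTAAC, off=1): starts [33, 71, 114, 162] → cuts [34, 72, 115, 163]
  CdoIV (CAGCAAT, off=4): starts [39, 57, 64, 98, 169, 186, 210] → cuts [43, 61, 68, 102, 173, 190, 214]
  IvoX (TAGT, off=4): starts [12, 46, 80, 85, 129, 181] → cuts [16, 50, 84, 89, 133, 185]
  YnoIX (CCAGG, off=1): starts [0, 27, 90, 157, 193] → cuts [1, 28, 91, 158, 194]
  NpsIII (CCAGGG, off=5): starts [0, 27, 90, 193] → cuts [5, 32, 95, 198]

Pooled cuts: [1, 5, 16, 28, 32, 34, 43, 50, 61, 68, 72, 84, 89, 91, 95, 102, 115, 133, 158, 163, 173, 185, 190, 194, 198, 214]

Fragments:
  [0,1): 1 bp
  [1,5): 4 bp
  [5,16): 11 bp
  [16,28): 12 bp
  [28,32): 4 bp
  [32,34): 2 bp
  [34,43): 9 bp
  [43,50): 7 bp
  [50,61): 11 bp
  [61,68): 7 bp
  [68,72): 4 bp
  [72,84): 12 bp
  [84,89): 5 bp
  [89,91): 2 bp
  [91,95): 4 bp
  [95,102): 7 bp
  [102,115): 13 bp
  [115,133): 18 bp
  [133,158): 25 bp
  [158,163): 5 bp
  [163,173): 10 bp
  [173,185): 12 bp
  [185,190): 5 bp
  [190,194): 4 bp
  [194,198): 4 bp
  [198,214): 16 bp
  [214,218): 4 bp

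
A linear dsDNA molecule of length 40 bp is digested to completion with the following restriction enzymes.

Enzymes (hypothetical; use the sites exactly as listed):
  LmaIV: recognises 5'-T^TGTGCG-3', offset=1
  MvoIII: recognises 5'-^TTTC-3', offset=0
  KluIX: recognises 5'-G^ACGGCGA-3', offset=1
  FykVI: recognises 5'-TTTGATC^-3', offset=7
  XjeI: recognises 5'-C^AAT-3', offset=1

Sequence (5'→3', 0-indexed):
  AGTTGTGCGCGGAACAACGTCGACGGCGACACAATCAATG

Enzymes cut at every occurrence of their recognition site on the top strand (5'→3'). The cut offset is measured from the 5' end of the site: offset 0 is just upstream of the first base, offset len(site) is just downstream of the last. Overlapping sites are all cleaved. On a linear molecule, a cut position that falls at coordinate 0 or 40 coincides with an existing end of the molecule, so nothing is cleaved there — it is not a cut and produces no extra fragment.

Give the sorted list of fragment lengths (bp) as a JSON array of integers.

Per-enzyme occurrences:
  LmaIV TTGTGCG/1: at [2] ⇒ [3]
  MvoIII (TTTC, off=0): no sites
  KluIX GACGGCGA/1: at [21] ⇒ [22]
  FykVI (TTTGATC, off=7): no sites
  XjeI CAAT/1: at [31, 35] ⇒ [32, 36]

Pooled cuts: [3, 22, 32, 36]

Fragments:
  [0,3): 3 bp
  [3,22): 19 bp
  [22,32): 10 bp
  [32,36): 4 bp
  [36,40): 4 bp

[3,4,4,10,19]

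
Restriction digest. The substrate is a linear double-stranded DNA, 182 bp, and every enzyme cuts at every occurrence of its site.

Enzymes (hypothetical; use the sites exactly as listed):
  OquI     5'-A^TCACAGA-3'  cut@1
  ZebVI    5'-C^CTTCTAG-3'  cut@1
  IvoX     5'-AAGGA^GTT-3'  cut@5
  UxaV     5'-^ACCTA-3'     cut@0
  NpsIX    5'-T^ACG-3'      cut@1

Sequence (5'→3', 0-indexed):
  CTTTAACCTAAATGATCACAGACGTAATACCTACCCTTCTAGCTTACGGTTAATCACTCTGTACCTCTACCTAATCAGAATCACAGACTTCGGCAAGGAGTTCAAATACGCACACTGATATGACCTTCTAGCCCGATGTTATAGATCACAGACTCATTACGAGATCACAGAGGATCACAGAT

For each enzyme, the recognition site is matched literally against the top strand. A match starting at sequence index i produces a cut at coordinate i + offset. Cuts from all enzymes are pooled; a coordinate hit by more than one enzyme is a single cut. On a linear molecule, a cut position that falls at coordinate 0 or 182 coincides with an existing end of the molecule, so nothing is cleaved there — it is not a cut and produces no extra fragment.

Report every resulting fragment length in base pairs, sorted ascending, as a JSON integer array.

Scan for sites:
  OquI (ATCACAGA, off=1): starts [14, 79, 144, 163, 173] → cuts [15, 80, 145, 164, 174]
  ZebVI (CCTTCTAG, off=1): starts [34, 123] → cuts [35, 124]
  IvoX (AAGGAGTT, off=5): starts [94] → cuts [99]
  UxaV (ACCTA, off=0): starts [5, 28, 68] → cuts [5, 28, 68]
  NpsIX (TACG, off=1): starts [44, 106, 157] → cuts [45, 107, 158]

All cut coordinates (distinct, sorted): [5, 15, 28, 35, 45, 68, 80, 99, 107, 124, 145, 158, 164, 174]

Fragment lengths:
  [0,5): 5 bp
  [5,15): 10 bp
  [15,28): 13 bp
  [28,35): 7 bp
  [35,45): 10 bp
  [45,68): 23 bp
  [68,80): 12 bp
  [80,99): 19 bp
  [99,107): 8 bp
  [107,124): 17 bp
  [124,145): 21 bp
  [145,158): 13 bp
  [158,164): 6 bp
  [164,174): 10 bp
  [174,182): 8 bp

[5,6,7,8,8,10,10,10,12,13,13,17,19,21,23]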